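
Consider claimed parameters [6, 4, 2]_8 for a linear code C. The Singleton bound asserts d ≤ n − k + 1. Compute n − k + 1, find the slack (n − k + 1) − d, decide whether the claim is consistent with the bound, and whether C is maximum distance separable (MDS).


Singleton RHS = n − k + 1 = 3, slack = 1, bound satisfied, not MDS.

Singleton bound: d ≤ n − k + 1.
Here n = 6, k = 4, so n − k + 1 = 3.
Given d = 2, check d ≤ 3: YES.
Slack = (n − k + 1) − d = 1.
The code is NOT MDS (slack = 1 > 0).
Description: the claimed parameters are [6, 4, 2]_8; such a code would be non-MDS.


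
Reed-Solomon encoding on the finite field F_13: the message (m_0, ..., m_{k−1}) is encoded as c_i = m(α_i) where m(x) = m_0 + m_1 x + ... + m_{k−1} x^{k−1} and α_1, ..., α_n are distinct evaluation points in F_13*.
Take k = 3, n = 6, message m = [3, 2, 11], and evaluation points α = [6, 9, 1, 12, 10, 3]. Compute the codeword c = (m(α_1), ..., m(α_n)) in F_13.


c = [8, 2, 3, 12, 5, 4]

Message polynomial: m(x) = 3 + 2·x + 11·x^2 (mod 13).
For each evaluation point α_i, compute m(α_i) mod 13:
  α_1 = 6: Horner steps 11 → 3 → 8, so m(6) = 8.
  α_2 = 9: Horner steps 11 → 10 → 2, so m(9) = 2.
  α_3 = 1: Horner steps 11 → 0 → 3, so m(1) = 3.
  α_4 = 12: Horner steps 11 → 4 → 12, so m(12) = 12.
  α_5 = 10: Horner steps 11 → 8 → 5, so m(10) = 5.
  α_6 = 3: Horner steps 11 → 9 → 4, so m(3) = 4.
Codeword c = [8, 2, 3, 12, 5, 4] ∈ F_13^6.


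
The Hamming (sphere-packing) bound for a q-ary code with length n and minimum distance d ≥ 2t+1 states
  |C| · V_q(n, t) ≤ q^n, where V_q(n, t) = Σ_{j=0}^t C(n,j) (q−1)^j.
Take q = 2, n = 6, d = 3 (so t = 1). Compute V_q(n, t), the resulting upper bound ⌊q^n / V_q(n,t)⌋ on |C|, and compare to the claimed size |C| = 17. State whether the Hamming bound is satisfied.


V_q(n, t) = 7, q^n = 64, Hamming bound = 9, |C| = 17 > bound (violated).

Step 1: Compute V_q(n, t) = Σ_{j=0}^1 C(n, j) (q−1)^j.
  j = 0: C(6,0)·(1)^0 = 1·1 = 1.
  j = 1: C(6,1)·(1)^1 = 6·1 = 6.
  V_q(n, t) = 1 + 6 = 7.
Step 2: q^n = 2^6 = 64.
Step 3: Hamming bound ⌊q^n / V_q(n,t)⌋ = ⌊64/7⌋ = 9.
Step 4: Compare |C| = 17 to 9: violated.
The claimed |C| lies above the Hamming bound, so no 2-ary code of length 6 with d ≥ 3 can have 17 codewords.


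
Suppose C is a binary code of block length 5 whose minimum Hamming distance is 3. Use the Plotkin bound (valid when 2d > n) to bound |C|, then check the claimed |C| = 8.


Plotkin bound M ≤ 6; given |C| = 8 > bound (violated).

Check applicability: 2d = 6, n = 5.
2d − n = 1 > 0, so Plotkin applies.
Compute d/(2d−n) = 3/1 ≈ 3.0000.
⌊d/(2d−n)⌋ = 3.
Plotkin bound: M ≤ 2·3 = 6.
Given |C| = 8, check: VIOLATED.
This |C| is above the Plotkin bound, so no binary code with n = 5, d = 3 and 8 codewords exists.


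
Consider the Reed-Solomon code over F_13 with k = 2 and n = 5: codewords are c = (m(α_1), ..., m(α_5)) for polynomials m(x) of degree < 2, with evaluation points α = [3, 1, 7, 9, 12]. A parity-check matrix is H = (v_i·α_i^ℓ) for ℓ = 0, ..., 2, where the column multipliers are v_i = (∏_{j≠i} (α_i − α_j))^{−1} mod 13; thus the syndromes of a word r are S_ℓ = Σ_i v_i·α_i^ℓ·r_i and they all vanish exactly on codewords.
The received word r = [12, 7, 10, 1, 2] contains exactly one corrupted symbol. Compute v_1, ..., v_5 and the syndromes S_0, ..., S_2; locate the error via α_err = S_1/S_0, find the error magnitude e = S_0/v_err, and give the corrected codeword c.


S = (11, 12, 6), error at position 3, error magnitude e = 1, c = [12, 7, 9, 1, 2].

Step 1: column multipliers v_i = (∏_{j≠i}(α_i − α_j))^{−1} mod 13.
  i = 1 (α = 3): (3−1)(3−7)(3−9)(3−12) = 2·(−4)·(−6)·(−9) = −432 ≡ 10, so v_1 = 10^{−1} = 4 (mod 13).
  i = 2 (α = 1): (1−3)(1−7)(1−9)(1−12) = (−2)·(−6)·(−8)·(−11) = 1056 ≡ 3, so v_2 = 3^{−1} = 9 (mod 13).
  i = 3 (α = 7): (7−3)(7−1)(7−9)(7−12) = 4·6·(−2)·(−5) = 240 ≡ 6, so v_3 = 6^{−1} = 11 (mod 13).
  i = 4 (α = 9): (9−3)(9−1)(9−7)(9−12) = 6·8·2·(−3) = −288 ≡ 11, so v_4 = 11^{−1} = 6 (mod 13).
  i = 5 (α = 12): (12−3)(12−1)(12−7)(12−9) = 9·11·5·3 = 1485 ≡ 3, so v_5 = 3^{−1} = 9 (mod 13).
  v = [4, 9, 11, 6, 9].
Step 2: syndromes of r = [12, 7, 10, 1, 2] (all sums mod 13).
  S_0 = Σ v_i r_i = 4·12 + 9·7 + 11·10 + 6·1 + 9·2 = 245 ≡ 11.
  S_1 = Σ v_i α_i r_i = 4·3·12 + 9·1·7 + 11·7·10 + 6·9·1 + 9·12·2 = 1247 ≡ 12.
  α_i^2 mod 13 = [9, 1, 10, 3, 1].
  S_2 = Σ v_i α_i^2 r_i = 4·9·12 + 9·1·7 + 11·10·10 + 6·3·1 + 9·1·2 = 1631 ≡ 6.
  S = (11, 12, 6) ≠ 0, so r is not a codeword (an error is present).
Step 3: locate the error. For a single error e at position i, S_ℓ = v_i·e·α_i^ℓ, so α_err = S_1/S_0.
  S_0^{−1} = 11^{−1} = 6 (mod 13), so α_err = 12·6 = 72 ≡ 7 = α_3. Error position i = 3.
  Consistency check: S_2/S_1 = 6·12 = 72 ≡ 7 = α_err ✓ (single-error assumption holds).
Step 4: error magnitude e = S_0/v_3 = S_0·∏_{j≠3}(α_3 − α_j) = 11·6 = 66 ≡ 1 (mod 13).
Step 5: correct position 3: c_3 = r_3 − e = 10 − 1 ≡ 9 (mod 13). Hence c = [12, 7, 9, 1, 2].
  Check: interpolating c through the α_i gives m(x) = 11 + 9·x (degree < 2) with m(α_i) = c_i for every i, so c is indeed a codeword.


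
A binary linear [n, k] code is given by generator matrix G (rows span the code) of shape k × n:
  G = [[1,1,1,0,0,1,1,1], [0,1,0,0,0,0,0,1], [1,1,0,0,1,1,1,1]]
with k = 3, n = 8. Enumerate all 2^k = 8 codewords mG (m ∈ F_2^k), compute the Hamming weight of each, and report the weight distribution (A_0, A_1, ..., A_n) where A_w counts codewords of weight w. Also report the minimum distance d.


Weight distribution: A_0 = 1, A_2 = 2, A_4 = 3, A_6 = 2. Minimum distance d = 2.

Enumerate all 2^3 = 8 messages m ∈ F_2^3.
For each, compute codeword c = mG in F_2^8, then tally its weight.
  m = 000 → c = 00000000, weight = 0.
  m = 100 → c = 11100111, weight = 6.
  m = 010 → c = 01000001, weight = 2.
  m = 110 → c = 10100110, weight = 4.
  m = 001 → c = 11001111, weight = 6.
  m = 101 → c = 00101000, weight = 2.
  m = 011 → c = 10001110, weight = 4.
  m = 111 → c = 01101001, weight = 4.
Tally weights:
  weight 0: 1 codewords.
  weight 2: 2 codewords.
  weight 4: 3 codewords.
  weight 6: 2 codewords.
Minimum distance d = smallest w > 0 with A_w > 0 = 2.
Sanity: Σ A_w = 8 = 2^3 = 8 ✓.


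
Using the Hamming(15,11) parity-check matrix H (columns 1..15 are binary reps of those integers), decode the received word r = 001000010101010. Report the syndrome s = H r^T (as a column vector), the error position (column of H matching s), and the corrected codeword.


s = (0, 0, 1, 1)^T, error position = 3, corrected codeword c = 000000010101010

Compute s = H r^T mod 2 one row at a time:
  s_1 = 1 + 0 + 1 + 0 + 1 + 0 + 1 + 0 = 4 ≡ 0 (mod 2).
  s_2 = 0 + 0 + 0 + 0 + 1 + 0 + 1 + 0 = 2 ≡ 0 (mod 2).
  s_3 = 0 + 1 + 0 + 0 + 1 + 0 + 1 + 0 = 3 ≡ 1 (mod 2).
  s_4 = 0 + 1 + 0 + 0 + 0 + 0 + 0 + 0 = 1 ≡ 1 (mod 2).
s = (0, 0, 1, 1)^T — this equals column 3 of H (binary 0011), so error is at position 3.
Correct: flip bit 3 of r = 001000010101010 to get c = 000000010101010.


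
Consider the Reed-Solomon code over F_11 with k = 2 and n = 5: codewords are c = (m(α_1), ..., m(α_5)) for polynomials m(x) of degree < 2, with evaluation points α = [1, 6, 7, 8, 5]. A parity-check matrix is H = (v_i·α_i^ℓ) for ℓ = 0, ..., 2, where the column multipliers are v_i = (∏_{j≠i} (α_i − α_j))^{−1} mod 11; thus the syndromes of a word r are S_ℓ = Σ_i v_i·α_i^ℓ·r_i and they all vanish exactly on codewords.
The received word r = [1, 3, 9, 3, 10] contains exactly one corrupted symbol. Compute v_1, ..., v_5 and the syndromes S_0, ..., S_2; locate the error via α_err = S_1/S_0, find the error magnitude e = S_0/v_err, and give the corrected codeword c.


S = (1, 6, 3), error at position 2, error magnitude e = 10, c = [1, 4, 9, 3, 10].

Step 1: column multipliers v_i = (∏_{j≠i}(α_i − α_j))^{−1} mod 11.
  i = 1 (α = 1): (1−6)(1−7)(1−8)(1−5) = (−5)·(−6)·(−7)·(−4) = 840 ≡ 4, so v_1 = 4^{−1} = 3 (mod 11).
  i = 2 (α = 6): (6−1)(6−7)(6−8)(6−5) = 5·(−1)·(−2)·1 = 10 ≡ 10, so v_2 = 10^{−1} = 10 (mod 11).
  i = 3 (α = 7): (7−1)(7−6)(7−8)(7−5) = 6·1·(−1)·2 = −12 ≡ 10, so v_3 = 10^{−1} = 10 (mod 11).
  i = 4 (α = 8): (8−1)(8−6)(8−7)(8−5) = 7·2·1·3 = 42 ≡ 9, so v_4 = 9^{−1} = 5 (mod 11).
  i = 5 (α = 5): (5−1)(5−6)(5−7)(5−8) = 4·(−1)·(−2)·(−3) = −24 ≡ 9, so v_5 = 9^{−1} = 5 (mod 11).
  v = [3, 10, 10, 5, 5].
Step 2: syndromes of r = [1, 3, 9, 3, 10] (all sums mod 11).
  S_0 = Σ v_i r_i = 3·1 + 10·3 + 10·9 + 5·3 + 5·10 = 188 ≡ 1.
  S_1 = Σ v_i α_i r_i = 3·1·1 + 10·6·3 + 10·7·9 + 5·8·3 + 5·5·10 = 1183 ≡ 6.
  α_i^2 mod 11 = [1, 3, 5, 9, 3].
  S_2 = Σ v_i α_i^2 r_i = 3·1·1 + 10·3·3 + 10·5·9 + 5·9·3 + 5·3·10 = 828 ≡ 3.
  S = (1, 6, 3) ≠ 0, so r is not a codeword (an error is present).
Step 3: locate the error. For a single error e at position i, S_ℓ = v_i·e·α_i^ℓ, so α_err = S_1/S_0.
  S_0^{−1} = 1^{−1} = 1 (mod 11), so α_err = 6·1 = 6 ≡ 6 = α_2. Error position i = 2.
  Consistency check: S_2/S_1 = 3·2 = 6 ≡ 6 = α_err ✓ (single-error assumption holds).
Step 4: error magnitude e = S_0/v_2 = S_0·∏_{j≠2}(α_2 − α_j) = 1·10 = 10 ≡ 10 (mod 11).
Step 5: correct position 2: c_2 = r_2 − e = 3 − 10 ≡ 4 (mod 11). Hence c = [1, 4, 9, 3, 10].
  Check: interpolating c through the α_i gives m(x) = 7 + 5·x (degree < 2) with m(α_i) = c_i for every i, so c is indeed a codeword.


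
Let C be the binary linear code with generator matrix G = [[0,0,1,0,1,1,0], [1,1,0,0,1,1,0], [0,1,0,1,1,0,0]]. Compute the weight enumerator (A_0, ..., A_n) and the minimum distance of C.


Weight distribution: A_0 = 1, A_3 = 4, A_4 = 3. Minimum distance d = 3.

Enumerate all 2^3 = 8 messages m ∈ F_2^3.
For each, compute codeword c = mG in F_2^7, then tally its weight.
  m = 000 → c = 0000000, weight = 0.
  m = 100 → c = 0010110, weight = 3.
  m = 010 → c = 1100110, weight = 4.
  m = 110 → c = 1110000, weight = 3.
  m = 001 → c = 0101100, weight = 3.
  m = 101 → c = 0111010, weight = 4.
  m = 011 → c = 1001010, weight = 3.
  m = 111 → c = 1011100, weight = 4.
Tally weights:
  weight 0: 1 codewords.
  weight 3: 4 codewords.
  weight 4: 3 codewords.
Minimum distance d = smallest w > 0 with A_w > 0 = 3.
Sanity: Σ A_w = 8 = 2^3 = 8 ✓.


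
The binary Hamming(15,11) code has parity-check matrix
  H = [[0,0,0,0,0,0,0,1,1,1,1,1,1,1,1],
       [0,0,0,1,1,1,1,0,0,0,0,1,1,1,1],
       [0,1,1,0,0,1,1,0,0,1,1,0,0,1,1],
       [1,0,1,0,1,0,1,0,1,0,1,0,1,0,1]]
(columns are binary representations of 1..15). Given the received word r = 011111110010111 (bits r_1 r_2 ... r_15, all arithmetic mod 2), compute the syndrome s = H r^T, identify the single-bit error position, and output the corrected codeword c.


s = (1, 1, 1, 0)^T, error position = 14, corrected codeword c = 011111110010101

Compute s = H r^T mod 2 one row at a time:
  s_1 = 1 + 0 + 0 + 1 + 0 + 1 + 1 + 1 = 5 ≡ 1 (mod 2).
  s_2 = 1 + 1 + 1 + 1 + 0 + 1 + 1 + 1 = 7 ≡ 1 (mod 2).
  s_3 = 1 + 1 + 1 + 1 + 0 + 1 + 1 + 1 = 7 ≡ 1 (mod 2).
  s_4 = 0 + 1 + 1 + 1 + 0 + 1 + 1 + 1 = 6 ≡ 0 (mod 2).
s = (1, 1, 1, 0)^T — this equals column 14 of H (binary 1110), so error is at position 14.
Correct: flip bit 14 of r = 011111110010111 to get c = 011111110010101.


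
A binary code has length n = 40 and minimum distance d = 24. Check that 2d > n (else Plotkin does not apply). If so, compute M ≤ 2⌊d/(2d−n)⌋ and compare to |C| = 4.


Plotkin bound M ≤ 6; given |C| = 4 ≤ bound (satisfied).

Check applicability: 2d = 48, n = 40.
2d − n = 8 > 0, so Plotkin applies.
Compute d/(2d−n) = 24/8 ≈ 3.0000.
⌊d/(2d−n)⌋ = 3.
Plotkin bound: M ≤ 2·3 = 6.
Given |C| = 4, check: satisfied.
This |C| is below the Plotkin bound.


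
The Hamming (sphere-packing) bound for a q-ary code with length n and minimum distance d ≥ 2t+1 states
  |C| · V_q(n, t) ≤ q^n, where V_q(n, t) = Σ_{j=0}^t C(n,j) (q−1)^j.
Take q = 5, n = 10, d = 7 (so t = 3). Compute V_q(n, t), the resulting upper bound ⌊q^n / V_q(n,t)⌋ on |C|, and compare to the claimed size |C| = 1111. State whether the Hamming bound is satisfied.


V_q(n, t) = 8441, q^n = 9765625, Hamming bound = 1156, |C| = 1111 ≤ bound (satisfied).

Step 1: Compute V_q(n, t) = Σ_{j=0}^3 C(n, j) (q−1)^j.
  j = 0: C(10,0)·(4)^0 = 1·1 = 1.
  j = 1: C(10,1)·(4)^1 = 10·4 = 40.
  j = 2: C(10,2)·(4)^2 = 45·16 = 720.
  j = 3: C(10,3)·(4)^3 = 120·64 = 7680.
  V_q(n, t) = 1 + 40 + 720 + 7680 = 8441.
Step 2: q^n = 5^10 = 9765625.
Step 3: Hamming bound ⌊q^n / V_q(n,t)⌋ = ⌊9765625/8441⌋ = 1156.
Step 4: Compare |C| = 1111 to 1156: satisfied.
The claimed |C| lies below the Hamming bound.


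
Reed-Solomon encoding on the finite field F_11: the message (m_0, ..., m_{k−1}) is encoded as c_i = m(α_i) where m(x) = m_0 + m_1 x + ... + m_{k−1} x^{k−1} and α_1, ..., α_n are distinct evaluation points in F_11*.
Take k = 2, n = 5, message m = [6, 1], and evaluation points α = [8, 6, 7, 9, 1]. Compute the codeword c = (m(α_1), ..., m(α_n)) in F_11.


c = [3, 1, 2, 4, 7]

Message polynomial: m(x) = 6 + 1·x (mod 11).
For each evaluation point α_i, compute m(α_i) mod 11:
  α_1 = 8: Horner steps 1 → 3, so m(8) = 3.
  α_2 = 6: Horner steps 1 → 1, so m(6) = 1.
  α_3 = 7: Horner steps 1 → 2, so m(7) = 2.
  α_4 = 9: Horner steps 1 → 4, so m(9) = 4.
  α_5 = 1: Horner steps 1 → 7, so m(1) = 7.
Codeword c = [3, 1, 2, 4, 7] ∈ F_11^5.


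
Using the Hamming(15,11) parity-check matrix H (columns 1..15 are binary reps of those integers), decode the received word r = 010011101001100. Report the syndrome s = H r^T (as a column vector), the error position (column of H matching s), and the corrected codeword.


s = (1, 1, 1, 0)^T, error position = 14, corrected codeword c = 010011101001110

Compute s = H r^T mod 2 one row at a time:
  s_1 = 0 + 1 + 0 + 0 + 1 + 1 + 0 + 0 = 3 ≡ 1 (mod 2).
  s_2 = 0 + 1 + 1 + 1 + 1 + 1 + 0 + 0 = 5 ≡ 1 (mod 2).
  s_3 = 1 + 0 + 1 + 1 + 0 + 0 + 0 + 0 = 3 ≡ 1 (mod 2).
  s_4 = 0 + 0 + 1 + 1 + 1 + 0 + 1 + 0 = 4 ≡ 0 (mod 2).
s = (1, 1, 1, 0)^T — this equals column 14 of H (binary 1110), so error is at position 14.
Correct: flip bit 14 of r = 010011101001100 to get c = 010011101001110.


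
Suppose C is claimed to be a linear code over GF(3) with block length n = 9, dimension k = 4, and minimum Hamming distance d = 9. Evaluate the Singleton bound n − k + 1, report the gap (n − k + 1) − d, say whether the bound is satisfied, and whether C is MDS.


Singleton RHS = n − k + 1 = 6, slack = -3, bound violated (no such code; not MDS).

Singleton bound: d ≤ n − k + 1.
Here n = 9, k = 4, so n − k + 1 = 6.
Given d = 9, check d ≤ 6: NO.
Slack = (n − k + 1) − d = -3.
The slack is negative: d = 9 exceeds n − k + 1 = 6 by 3, so the Singleton bound is violated and no linear [9, 4, 9]_3 code can exist. In particular it is not MDS (MDS requires d = n − k + 1 exactly).
Description: the claimed parameters are [9, 4, 9]_3; such a code would be impossible (violates the Singleton bound).


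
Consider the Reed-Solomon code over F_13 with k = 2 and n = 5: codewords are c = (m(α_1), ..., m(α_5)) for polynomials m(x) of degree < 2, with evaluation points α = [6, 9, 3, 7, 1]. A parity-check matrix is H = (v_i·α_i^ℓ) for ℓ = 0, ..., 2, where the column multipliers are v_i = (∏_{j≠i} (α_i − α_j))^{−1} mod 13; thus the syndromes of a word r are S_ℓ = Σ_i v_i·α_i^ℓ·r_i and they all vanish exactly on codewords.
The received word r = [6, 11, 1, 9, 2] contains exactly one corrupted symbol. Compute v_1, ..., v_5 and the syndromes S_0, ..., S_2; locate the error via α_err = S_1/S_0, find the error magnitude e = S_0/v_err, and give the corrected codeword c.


S = (9, 11, 12), error at position 4, error magnitude e = 10, c = [6, 11, 1, 12, 2].

Step 1: column multipliers v_i = (∏_{j≠i}(α_i − α_j))^{−1} mod 13.
  i = 1 (α = 6): (6−9)(6−3)(6−7)(6−1) = (−3)·3·(−1)·5 = 45 ≡ 6, so v_1 = 6^{−1} = 11 (mod 13).
  i = 2 (α = 9): (9−6)(9−3)(9−7)(9−1) = 3·6·2·8 = 288 ≡ 2, so v_2 = 2^{−1} = 7 (mod 13).
  i = 3 (α = 3): (3−6)(3−9)(3−7)(3−1) = (−3)·(−6)·(−4)·2 = −144 ≡ 12, so v_3 = 12^{−1} = 12 (mod 13).
  i = 4 (α = 7): (7−6)(7−9)(7−3)(7−1) = 1·(−2)·4·6 = −48 ≡ 4, so v_4 = 4^{−1} = 10 (mod 13).
  i = 5 (α = 1): (1−6)(1−9)(1−3)(1−7) = (−5)·(−8)·(−2)·(−6) = 480 ≡ 12, so v_5 = 12^{−1} = 12 (mod 13).
  v = [11, 7, 12, 10, 12].
Step 2: syndromes of r = [6, 11, 1, 9, 2] (all sums mod 13).
  S_0 = Σ v_i r_i = 11·6 + 7·11 + 12·1 + 10·9 + 12·2 = 269 ≡ 9.
  S_1 = Σ v_i α_i r_i = 11·6·6 + 7·9·11 + 12·3·1 + 10·7·9 + 12·1·2 = 1779 ≡ 11.
  α_i^2 mod 13 = [10, 3, 9, 10, 1].
  S_2 = Σ v_i α_i^2 r_i = 11·10·6 + 7·3·11 + 12·9·1 + 10·10·9 + 12·1·2 = 1923 ≡ 12.
  S = (9, 11, 12) ≠ 0, so r is not a codeword (an error is present).
Step 3: locate the error. For a single error e at position i, S_ℓ = v_i·e·α_i^ℓ, so α_err = S_1/S_0.
  S_0^{−1} = 9^{−1} = 3 (mod 13), so α_err = 11·3 = 33 ≡ 7 = α_4. Error position i = 4.
  Consistency check: S_2/S_1 = 12·6 = 72 ≡ 7 = α_err ✓ (single-error assumption holds).
Step 4: error magnitude e = S_0/v_4 = S_0·∏_{j≠4}(α_4 − α_j) = 9·4 = 36 ≡ 10 (mod 13).
Step 5: correct position 4: c_4 = r_4 − e = 9 − 10 ≡ 12 (mod 13). Hence c = [6, 11, 1, 12, 2].
  Check: interpolating c through the α_i gives m(x) = 9 + 6·x (degree < 2) with m(α_i) = c_i for every i, so c is indeed a codeword.


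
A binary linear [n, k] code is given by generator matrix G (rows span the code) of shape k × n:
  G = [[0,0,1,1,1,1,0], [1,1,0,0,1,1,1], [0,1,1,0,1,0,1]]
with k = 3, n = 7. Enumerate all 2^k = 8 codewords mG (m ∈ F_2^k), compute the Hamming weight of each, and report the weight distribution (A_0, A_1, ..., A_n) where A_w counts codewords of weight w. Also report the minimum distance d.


Weight distribution: A_0 = 1, A_3 = 2, A_4 = 3, A_5 = 2. Minimum distance d = 3.

Enumerate all 2^3 = 8 messages m ∈ F_2^3.
For each, compute codeword c = mG in F_2^7, then tally its weight.
  m = 000 → c = 0000000, weight = 0.
  m = 100 → c = 0011110, weight = 4.
  m = 010 → c = 1100111, weight = 5.
  m = 110 → c = 1111001, weight = 5.
  m = 001 → c = 0110101, weight = 4.
  m = 101 → c = 0101011, weight = 4.
  m = 011 → c = 1010010, weight = 3.
  m = 111 → c = 1001100, weight = 3.
Tally weights:
  weight 0: 1 codewords.
  weight 3: 2 codewords.
  weight 4: 3 codewords.
  weight 5: 2 codewords.
Minimum distance d = smallest w > 0 with A_w > 0 = 3.
Sanity: Σ A_w = 8 = 2^3 = 8 ✓.


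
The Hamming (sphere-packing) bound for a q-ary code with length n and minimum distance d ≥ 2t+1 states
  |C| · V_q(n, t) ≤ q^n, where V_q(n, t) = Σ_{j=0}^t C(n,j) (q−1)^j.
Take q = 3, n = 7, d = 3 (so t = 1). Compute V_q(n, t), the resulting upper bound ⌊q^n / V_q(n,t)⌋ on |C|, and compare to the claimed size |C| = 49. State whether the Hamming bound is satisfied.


V_q(n, t) = 15, q^n = 2187, Hamming bound = 145, |C| = 49 ≤ bound (satisfied).

Step 1: Compute V_q(n, t) = Σ_{j=0}^1 C(n, j) (q−1)^j.
  j = 0: C(7,0)·(2)^0 = 1·1 = 1.
  j = 1: C(7,1)·(2)^1 = 7·2 = 14.
  V_q(n, t) = 1 + 14 = 15.
Step 2: q^n = 3^7 = 2187.
Step 3: Hamming bound ⌊q^n / V_q(n,t)⌋ = ⌊2187/15⌋ = 145.
Step 4: Compare |C| = 49 to 145: satisfied.
The claimed |C| lies below the Hamming bound.


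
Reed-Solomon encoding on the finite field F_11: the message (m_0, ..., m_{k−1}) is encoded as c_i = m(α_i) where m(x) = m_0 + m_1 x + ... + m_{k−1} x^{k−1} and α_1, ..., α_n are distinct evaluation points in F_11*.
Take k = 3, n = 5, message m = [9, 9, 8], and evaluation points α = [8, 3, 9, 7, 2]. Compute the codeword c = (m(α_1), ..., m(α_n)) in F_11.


c = [10, 9, 1, 2, 4]

Message polynomial: m(x) = 9 + 9·x + 8·x^2 (mod 11).
For each evaluation point α_i, compute m(α_i) mod 11:
  α_1 = 8: Horner steps 8 → 7 → 10, so m(8) = 10.
  α_2 = 3: Horner steps 8 → 0 → 9, so m(3) = 9.
  α_3 = 9: Horner steps 8 → 4 → 1, so m(9) = 1.
  α_4 = 7: Horner steps 8 → 10 → 2, so m(7) = 2.
  α_5 = 2: Horner steps 8 → 3 → 4, so m(2) = 4.
Codeword c = [10, 9, 1, 2, 4] ∈ F_11^5.


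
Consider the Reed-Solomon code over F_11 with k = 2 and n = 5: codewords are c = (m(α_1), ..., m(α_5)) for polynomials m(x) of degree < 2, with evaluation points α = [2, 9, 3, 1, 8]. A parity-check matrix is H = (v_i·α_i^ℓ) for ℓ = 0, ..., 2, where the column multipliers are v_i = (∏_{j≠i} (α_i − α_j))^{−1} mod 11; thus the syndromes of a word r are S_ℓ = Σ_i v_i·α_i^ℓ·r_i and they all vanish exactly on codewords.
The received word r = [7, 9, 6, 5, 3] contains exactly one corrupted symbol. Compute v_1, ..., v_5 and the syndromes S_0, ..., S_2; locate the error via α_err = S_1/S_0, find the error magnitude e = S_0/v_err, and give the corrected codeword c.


S = (9, 7, 3), error at position 1, error magnitude e = 7, c = [0, 9, 6, 5, 3].

Step 1: column multipliers v_i = (∏_{j≠i}(α_i − α_j))^{−1} mod 11.
  i = 1 (α = 2): (2−9)(2−3)(2−1)(2−8) = (−7)·(−1)·1·(−6) = −42 ≡ 2, so v_1 = 2^{−1} = 6 (mod 11).
  i = 2 (α = 9): (9−2)(9−3)(9−1)(9−8) = 7·6·8·1 = 336 ≡ 6, so v_2 = 6^{−1} = 2 (mod 11).
  i = 3 (α = 3): (3−2)(3−9)(3−1)(3−8) = 1·(−6)·2·(−5) = 60 ≡ 5, so v_3 = 5^{−1} = 9 (mod 11).
  i = 4 (α = 1): (1−2)(1−9)(1−3)(1−8) = (−1)·(−8)·(−2)·(−7) = 112 ≡ 2, so v_4 = 2^{−1} = 6 (mod 11).
  i = 5 (α = 8): (8−2)(8−9)(8−3)(8−1) = 6·(−1)·5·7 = −210 ≡ 10, so v_5 = 10^{−1} = 10 (mod 11).
  v = [6, 2, 9, 6, 10].
Step 2: syndromes of r = [7, 9, 6, 5, 3] (all sums mod 11).
  S_0 = Σ v_i r_i = 6·7 + 2·9 + 9·6 + 6·5 + 10·3 = 174 ≡ 9.
  S_1 = Σ v_i α_i r_i = 6·2·7 + 2·9·9 + 9·3·6 + 6·1·5 + 10·8·3 = 678 ≡ 7.
  α_i^2 mod 11 = [4, 4, 9, 1, 9].
  S_2 = Σ v_i α_i^2 r_i = 6·4·7 + 2·4·9 + 9·9·6 + 6·1·5 + 10·9·3 = 1026 ≡ 3.
  S = (9, 7, 3) ≠ 0, so r is not a codeword (an error is present).
Step 3: locate the error. For a single error e at position i, S_ℓ = v_i·e·α_i^ℓ, so α_err = S_1/S_0.
  S_0^{−1} = 9^{−1} = 5 (mod 11), so α_err = 7·5 = 35 ≡ 2 = α_1. Error position i = 1.
  Consistency check: S_2/S_1 = 3·8 = 24 ≡ 2 = α_err ✓ (single-error assumption holds).
Step 4: error magnitude e = S_0/v_1 = S_0·∏_{j≠1}(α_1 − α_j) = 9·2 = 18 ≡ 7 (mod 11).
Step 5: correct position 1: c_1 = r_1 − e = 7 − 7 ≡ 0 (mod 11). Hence c = [0, 9, 6, 5, 3].
  Check: interpolating c through the α_i gives m(x) = 10 + 6·x (degree < 2) with m(α_i) = c_i for every i, so c is indeed a codeword.


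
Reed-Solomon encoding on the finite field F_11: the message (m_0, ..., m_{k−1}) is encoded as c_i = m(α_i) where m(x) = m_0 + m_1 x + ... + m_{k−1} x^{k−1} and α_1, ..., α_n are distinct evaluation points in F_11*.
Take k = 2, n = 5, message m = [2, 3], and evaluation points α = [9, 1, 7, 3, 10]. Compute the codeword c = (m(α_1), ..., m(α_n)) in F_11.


c = [7, 5, 1, 0, 10]

Message polynomial: m(x) = 2 + 3·x (mod 11).
For each evaluation point α_i, compute m(α_i) mod 11:
  α_1 = 9: Horner steps 3 → 7, so m(9) = 7.
  α_2 = 1: Horner steps 3 → 5, so m(1) = 5.
  α_3 = 7: Horner steps 3 → 1, so m(7) = 1.
  α_4 = 3: Horner steps 3 → 0, so m(3) = 0.
  α_5 = 10: Horner steps 3 → 10, so m(10) = 10.
Codeword c = [7, 5, 1, 0, 10] ∈ F_11^5.


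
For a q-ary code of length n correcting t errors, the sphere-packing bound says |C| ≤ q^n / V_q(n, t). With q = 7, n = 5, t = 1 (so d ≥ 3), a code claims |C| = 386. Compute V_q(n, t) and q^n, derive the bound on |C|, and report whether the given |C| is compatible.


V_q(n, t) = 31, q^n = 16807, Hamming bound = 542, |C| = 386 ≤ bound (satisfied).

Step 1: Compute V_q(n, t) = Σ_{j=0}^1 C(n, j) (q−1)^j.
  j = 0: C(5,0)·(6)^0 = 1·1 = 1.
  j = 1: C(5,1)·(6)^1 = 5·6 = 30.
  V_q(n, t) = 1 + 30 = 31.
Step 2: q^n = 7^5 = 16807.
Step 3: Hamming bound ⌊q^n / V_q(n,t)⌋ = ⌊16807/31⌋ = 542.
Step 4: Compare |C| = 386 to 542: satisfied.
The claimed |C| lies below the Hamming bound.


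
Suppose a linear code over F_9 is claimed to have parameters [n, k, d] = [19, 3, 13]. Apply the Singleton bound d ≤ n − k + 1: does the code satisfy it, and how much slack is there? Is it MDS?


Singleton RHS = n − k + 1 = 17, slack = 4, bound satisfied, not MDS.

Singleton bound: d ≤ n − k + 1.
Here n = 19, k = 3, so n − k + 1 = 17.
Given d = 13, check d ≤ 17: YES.
Slack = (n − k + 1) − d = 4.
The code is NOT MDS (slack = 4 > 0).
Description: the claimed parameters are [19, 3, 13]_9; such a code would be non-MDS.


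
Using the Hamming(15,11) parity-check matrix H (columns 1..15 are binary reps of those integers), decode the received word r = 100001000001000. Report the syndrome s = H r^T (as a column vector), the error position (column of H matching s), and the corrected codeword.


s = (1, 0, 1, 1)^T, error position = 11, corrected codeword c = 100001000011000

Compute s = H r^T mod 2 one row at a time:
  s_1 = 0 + 0 + 0 + 0 + 1 + 0 + 0 + 0 = 1 ≡ 1 (mod 2).
  s_2 = 0 + 0 + 1 + 0 + 1 + 0 + 0 + 0 = 2 ≡ 0 (mod 2).
  s_3 = 0 + 0 + 1 + 0 + 0 + 0 + 0 + 0 = 1 ≡ 1 (mod 2).
  s_4 = 1 + 0 + 0 + 0 + 0 + 0 + 0 + 0 = 1 ≡ 1 (mod 2).
s = (1, 0, 1, 1)^T — this equals column 11 of H (binary 1011), so error is at position 11.
Correct: flip bit 11 of r = 100001000001000 to get c = 100001000011000.


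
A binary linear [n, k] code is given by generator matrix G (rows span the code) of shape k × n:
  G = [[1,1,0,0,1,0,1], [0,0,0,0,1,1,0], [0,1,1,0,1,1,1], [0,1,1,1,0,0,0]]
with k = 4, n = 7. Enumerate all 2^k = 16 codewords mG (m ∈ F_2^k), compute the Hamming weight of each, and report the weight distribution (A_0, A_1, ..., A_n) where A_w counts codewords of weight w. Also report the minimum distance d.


Weight distribution: A_0 = 1, A_2 = 2, A_3 = 4, A_4 = 5, A_5 = 4. Minimum distance d = 2.

Enumerate all 2^4 = 16 messages m ∈ F_2^4.
For each, compute codeword c = mG in F_2^7, then tally its weight.
  m = 0000 → c = 0000000, weight = 0.
  m = 1000 → c = 1100101, weight = 4.
  m = 0100 → c = 0000110, weight = 2.
  m = 1100 → c = 1100011, weight = 4.
  m = 0010 → c = 0110111, weight = 5.
  m = 1010 → c = 1010010, weight = 3.
  m = 0110 → c = 0110001, weight = 3.
  m = 1110 → c = 1010100, weight = 3.
  m = 0001 → c = 0111000, weight = 3.
  m = 1001 → c = 1011101, weight = 5.
  m = 0101 → c = 0111110, weight = 5.
  m = 1101 → c = 1011011, weight = 5.
  m = 0011 → c = 0001111, weight = 4.
  m = 1011 → c = 1101010, weight = 4.
  m = 0111 → c = 0001001, weight = 2.
  m = 1111 → c = 1101100, weight = 4.
Tally weights:
  weight 0: 1 codewords.
  weight 2: 2 codewords.
  weight 3: 4 codewords.
  weight 4: 5 codewords.
  weight 5: 4 codewords.
Minimum distance d = smallest w > 0 with A_w > 0 = 2.
Sanity: Σ A_w = 16 = 2^4 = 16 ✓.


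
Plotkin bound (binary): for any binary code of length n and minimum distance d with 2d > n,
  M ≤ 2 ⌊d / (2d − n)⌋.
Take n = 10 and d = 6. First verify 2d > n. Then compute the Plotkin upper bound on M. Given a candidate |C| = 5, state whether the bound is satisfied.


Plotkin bound M ≤ 6; given |C| = 5 ≤ bound (satisfied).

Check applicability: 2d = 12, n = 10.
2d − n = 2 > 0, so Plotkin applies.
Compute d/(2d−n) = 6/2 ≈ 3.0000.
⌊d/(2d−n)⌋ = 3.
Plotkin bound: M ≤ 2·3 = 6.
Given |C| = 5, check: satisfied.
This |C| is below the Plotkin bound.


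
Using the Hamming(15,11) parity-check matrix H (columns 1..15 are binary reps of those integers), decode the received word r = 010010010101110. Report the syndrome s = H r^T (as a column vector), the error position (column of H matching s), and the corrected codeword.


s = (1, 0, 1, 0)^T, error position = 10, corrected codeword c = 010010010001110

Compute s = H r^T mod 2 one row at a time:
  s_1 = 1 + 0 + 1 + 0 + 1 + 1 + 1 + 0 = 5 ≡ 1 (mod 2).
  s_2 = 0 + 1 + 0 + 0 + 1 + 1 + 1 + 0 = 4 ≡ 0 (mod 2).
  s_3 = 1 + 0 + 0 + 0 + 1 + 0 + 1 + 0 = 3 ≡ 1 (mod 2).
  s_4 = 0 + 0 + 1 + 0 + 0 + 0 + 1 + 0 = 2 ≡ 0 (mod 2).
s = (1, 0, 1, 0)^T — this equals column 10 of H (binary 1010), so error is at position 10.
Correct: flip bit 10 of r = 010010010101110 to get c = 010010010001110.


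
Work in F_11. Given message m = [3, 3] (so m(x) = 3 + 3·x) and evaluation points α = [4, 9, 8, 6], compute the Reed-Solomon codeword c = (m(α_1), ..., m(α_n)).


c = [4, 8, 5, 10]

Message polynomial: m(x) = 3 + 3·x (mod 11).
For each evaluation point α_i, compute m(α_i) mod 11:
  α_1 = 4: Horner steps 3 → 4, so m(4) = 4.
  α_2 = 9: Horner steps 3 → 8, so m(9) = 8.
  α_3 = 8: Horner steps 3 → 5, so m(8) = 5.
  α_4 = 6: Horner steps 3 → 10, so m(6) = 10.
Codeword c = [4, 8, 5, 10] ∈ F_11^4.


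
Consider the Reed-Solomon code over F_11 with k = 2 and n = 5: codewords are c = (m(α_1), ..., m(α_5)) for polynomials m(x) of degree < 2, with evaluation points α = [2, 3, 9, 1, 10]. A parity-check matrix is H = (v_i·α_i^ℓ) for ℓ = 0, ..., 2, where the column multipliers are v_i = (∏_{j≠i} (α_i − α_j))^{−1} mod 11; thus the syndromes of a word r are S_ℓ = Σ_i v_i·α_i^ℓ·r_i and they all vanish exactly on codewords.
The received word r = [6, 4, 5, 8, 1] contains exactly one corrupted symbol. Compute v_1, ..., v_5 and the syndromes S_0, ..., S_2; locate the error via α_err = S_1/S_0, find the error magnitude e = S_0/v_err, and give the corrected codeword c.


S = (7, 8, 6), error at position 3, error magnitude e = 2, c = [6, 4, 3, 8, 1].

Step 1: column multipliers v_i = (∏_{j≠i}(α_i − α_j))^{−1} mod 11.
  i = 1 (α = 2): (2−3)(2−9)(2−1)(2−10) = (−1)·(−7)·1·(−8) = −56 ≡ 10, so v_1 = 10^{−1} = 10 (mod 11).
  i = 2 (α = 3): (3−2)(3−9)(3−1)(3−10) = 1·(−6)·2·(−7) = 84 ≡ 7, so v_2 = 7^{−1} = 8 (mod 11).
  i = 3 (α = 9): (9−2)(9−3)(9−1)(9−10) = 7·6·8·(−1) = −336 ≡ 5, so v_3 = 5^{−1} = 9 (mod 11).
  i = 4 (α = 1): (1−2)(1−3)(1−9)(1−10) = (−1)·(−2)·(−8)·(−9) = 144 ≡ 1, so v_4 = 1^{−1} = 1 (mod 11).
  i = 5 (α = 10): (10−2)(10−3)(10−9)(10−1) = 8·7·1·9 = 504 ≡ 9, so v_5 = 9^{−1} = 5 (mod 11).
  v = [10, 8, 9, 1, 5].
Step 2: syndromes of r = [6, 4, 5, 8, 1] (all sums mod 11).
  S_0 = Σ v_i r_i = 10·6 + 8·4 + 9·5 + 1·8 + 5·1 = 150 ≡ 7.
  S_1 = Σ v_i α_i r_i = 10·2·6 + 8·3·4 + 9·9·5 + 1·1·8 + 5·10·1 = 679 ≡ 8.
  α_i^2 mod 11 = [4, 9, 4, 1, 1].
  S_2 = Σ v_i α_i^2 r_i = 10·4·6 + 8·9·4 + 9·4·5 + 1·1·8 + 5·1·1 = 721 ≡ 6.
  S = (7, 8, 6) ≠ 0, so r is not a codeword (an error is present).
Step 3: locate the error. For a single error e at position i, S_ℓ = v_i·e·α_i^ℓ, so α_err = S_1/S_0.
  S_0^{−1} = 7^{−1} = 8 (mod 11), so α_err = 8·8 = 64 ≡ 9 = α_3. Error position i = 3.
  Consistency check: S_2/S_1 = 6·7 = 42 ≡ 9 = α_err ✓ (single-error assumption holds).
Step 4: error magnitude e = S_0/v_3 = S_0·∏_{j≠3}(α_3 − α_j) = 7·5 = 35 ≡ 2 (mod 11).
Step 5: correct position 3: c_3 = r_3 − e = 5 − 2 ≡ 3 (mod 11). Hence c = [6, 4, 3, 8, 1].
  Check: interpolating c through the α_i gives m(x) = 10 + 9·x (degree < 2) with m(α_i) = c_i for every i, so c is indeed a codeword.


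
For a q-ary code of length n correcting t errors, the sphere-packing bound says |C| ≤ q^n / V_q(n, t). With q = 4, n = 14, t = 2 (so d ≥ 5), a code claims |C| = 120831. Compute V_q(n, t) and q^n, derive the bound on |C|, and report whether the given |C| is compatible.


V_q(n, t) = 862, q^n = 268435456, Hamming bound = 311410, |C| = 120831 ≤ bound (satisfied).

Step 1: Compute V_q(n, t) = Σ_{j=0}^2 C(n, j) (q−1)^j.
  j = 0: C(14,0)·(3)^0 = 1·1 = 1.
  j = 1: C(14,1)·(3)^1 = 14·3 = 42.
  j = 2: C(14,2)·(3)^2 = 91·9 = 819.
  V_q(n, t) = 1 + 42 + 819 = 862.
Step 2: q^n = 4^14 = 268435456.
Step 3: Hamming bound ⌊q^n / V_q(n,t)⌋ = ⌊268435456/862⌋ = 311410.
Step 4: Compare |C| = 120831 to 311410: satisfied.
The claimed |C| lies below the Hamming bound.


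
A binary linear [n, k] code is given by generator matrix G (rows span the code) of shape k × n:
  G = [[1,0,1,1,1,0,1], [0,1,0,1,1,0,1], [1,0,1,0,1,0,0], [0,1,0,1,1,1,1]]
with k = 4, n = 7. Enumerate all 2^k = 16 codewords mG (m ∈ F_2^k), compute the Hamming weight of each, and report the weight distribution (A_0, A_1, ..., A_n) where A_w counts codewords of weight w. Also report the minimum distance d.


Weight distribution: A_0 = 1, A_1 = 1, A_2 = 2, A_3 = 4, A_4 = 3, A_5 = 3, A_6 = 2. Minimum distance d = 1.

Enumerate all 2^4 = 16 messages m ∈ F_2^4.
For each, compute codeword c = mG in F_2^7, then tally its weight.
  m = 0000 → c = 0000000, weight = 0.
  m = 1000 → c = 1011101, weight = 5.
  m = 0100 → c = 0101101, weight = 4.
  m = 1100 → c = 1110000, weight = 3.
  m = 0010 → c = 1010100, weight = 3.
  m = 1010 → c = 0001001, weight = 2.
  m = 0110 → c = 1111001, weight = 5.
  m = 1110 → c = 0100100, weight = 2.
  m = 0001 → c = 0101111, weight = 5.
  m = 1001 → c = 1110010, weight = 4.
  m = 0101 → c = 0000010, weight = 1.
  m = 1101 → c = 1011111, weight = 6.
  m = 0011 → c = 1111011, weight = 6.
  m = 1011 → c = 0100110, weight = 3.
  m = 0111 → c = 1010110, weight = 4.
  m = 1111 → c = 0001011, weight = 3.
Tally weights:
  weight 0: 1 codewords.
  weight 1: 1 codewords.
  weight 2: 2 codewords.
  weight 3: 4 codewords.
  weight 4: 3 codewords.
  weight 5: 3 codewords.
  weight 6: 2 codewords.
Minimum distance d = smallest w > 0 with A_w > 0 = 1.
Sanity: Σ A_w = 16 = 2^4 = 16 ✓.


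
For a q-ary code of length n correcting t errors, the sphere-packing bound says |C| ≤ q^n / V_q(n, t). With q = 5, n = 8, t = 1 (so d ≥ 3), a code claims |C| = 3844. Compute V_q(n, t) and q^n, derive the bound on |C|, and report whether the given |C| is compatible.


V_q(n, t) = 33, q^n = 390625, Hamming bound = 11837, |C| = 3844 ≤ bound (satisfied).

Step 1: Compute V_q(n, t) = Σ_{j=0}^1 C(n, j) (q−1)^j.
  j = 0: C(8,0)·(4)^0 = 1·1 = 1.
  j = 1: C(8,1)·(4)^1 = 8·4 = 32.
  V_q(n, t) = 1 + 32 = 33.
Step 2: q^n = 5^8 = 390625.
Step 3: Hamming bound ⌊q^n / V_q(n,t)⌋ = ⌊390625/33⌋ = 11837.
Step 4: Compare |C| = 3844 to 11837: satisfied.
The claimed |C| lies below the Hamming bound.


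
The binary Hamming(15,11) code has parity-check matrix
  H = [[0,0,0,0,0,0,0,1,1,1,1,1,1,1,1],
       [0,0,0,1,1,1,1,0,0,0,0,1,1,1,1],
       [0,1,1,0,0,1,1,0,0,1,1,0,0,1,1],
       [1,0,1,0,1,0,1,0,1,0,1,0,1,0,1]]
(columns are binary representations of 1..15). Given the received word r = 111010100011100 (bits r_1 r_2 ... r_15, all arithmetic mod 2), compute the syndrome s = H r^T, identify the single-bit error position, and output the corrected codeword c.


s = (1, 0, 0, 0)^T, error position = 8, corrected codeword c = 111010110011100

Compute s = H r^T mod 2 one row at a time:
  s_1 = 0 + 0 + 0 + 1 + 1 + 1 + 0 + 0 = 3 ≡ 1 (mod 2).
  s_2 = 0 + 1 + 0 + 1 + 1 + 1 + 0 + 0 = 4 ≡ 0 (mod 2).
  s_3 = 1 + 1 + 0 + 1 + 0 + 1 + 0 + 0 = 4 ≡ 0 (mod 2).
  s_4 = 1 + 1 + 1 + 1 + 0 + 1 + 1 + 0 = 6 ≡ 0 (mod 2).
s = (1, 0, 0, 0)^T — this equals column 8 of H (binary 1000), so error is at position 8.
Correct: flip bit 8 of r = 111010100011100 to get c = 111010110011100.


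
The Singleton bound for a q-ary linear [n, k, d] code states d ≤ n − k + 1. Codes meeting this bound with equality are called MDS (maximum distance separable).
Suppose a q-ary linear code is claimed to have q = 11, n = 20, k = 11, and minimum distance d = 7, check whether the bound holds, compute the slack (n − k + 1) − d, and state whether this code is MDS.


Singleton RHS = n − k + 1 = 10, slack = 3, bound satisfied, not MDS.

Singleton bound: d ≤ n − k + 1.
Here n = 20, k = 11, so n − k + 1 = 10.
Given d = 7, check d ≤ 10: YES.
Slack = (n − k + 1) − d = 3.
The code is NOT MDS (slack = 3 > 0).
Description: the claimed parameters are [20, 11, 7]_11; such a code would be non-MDS.


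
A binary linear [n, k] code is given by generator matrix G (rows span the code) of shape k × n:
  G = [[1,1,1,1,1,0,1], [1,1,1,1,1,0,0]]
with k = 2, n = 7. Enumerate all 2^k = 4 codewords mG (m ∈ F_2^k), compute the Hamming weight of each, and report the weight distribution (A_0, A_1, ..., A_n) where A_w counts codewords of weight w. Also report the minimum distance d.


Weight distribution: A_0 = 1, A_1 = 1, A_5 = 1, A_6 = 1. Minimum distance d = 1.

Enumerate all 2^2 = 4 messages m ∈ F_2^2.
For each, compute codeword c = mG in F_2^7, then tally its weight.
  m = 00 → c = 0000000, weight = 0.
  m = 10 → c = 1111101, weight = 6.
  m = 01 → c = 1111100, weight = 5.
  m = 11 → c = 0000001, weight = 1.
Tally weights:
  weight 0: 1 codewords.
  weight 1: 1 codewords.
  weight 5: 1 codewords.
  weight 6: 1 codewords.
Minimum distance d = smallest w > 0 with A_w > 0 = 1.
Sanity: Σ A_w = 4 = 2^2 = 4 ✓.


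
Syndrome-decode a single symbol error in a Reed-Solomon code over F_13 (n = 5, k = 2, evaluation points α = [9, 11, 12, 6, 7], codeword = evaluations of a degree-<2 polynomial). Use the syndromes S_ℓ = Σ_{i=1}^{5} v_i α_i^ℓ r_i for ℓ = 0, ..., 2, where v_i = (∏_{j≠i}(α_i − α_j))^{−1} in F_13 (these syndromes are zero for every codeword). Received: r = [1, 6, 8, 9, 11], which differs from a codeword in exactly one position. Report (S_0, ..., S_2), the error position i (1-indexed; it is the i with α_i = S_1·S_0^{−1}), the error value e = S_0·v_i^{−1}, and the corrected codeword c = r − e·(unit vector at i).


S = (9, 3, 1), error at position 1, error magnitude e = 12, c = [2, 6, 8, 9, 11].

Step 1: column multipliers v_i = (∏_{j≠i}(α_i − α_j))^{−1} mod 13.
  i = 1 (α = 9): (9−11)(9−12)(9−6)(9−7) = (−2)·(−3)·3·2 = 36 ≡ 10, so v_1 = 10^{−1} = 4 (mod 13).
  i = 2 (α = 11): (11−9)(11−12)(11−6)(11−7) = 2·(−1)·5·4 = −40 ≡ 12, so v_2 = 12^{−1} = 12 (mod 13).
  i = 3 (α = 12): (12−9)(12−11)(12−6)(12−7) = 3·1·6·5 = 90 ≡ 12, so v_3 = 12^{−1} = 12 (mod 13).
  i = 4 (α = 6): (6−9)(6−11)(6−12)(6−7) = (−3)·(−5)·(−6)·(−1) = 90 ≡ 12, so v_4 = 12^{−1} = 12 (mod 13).
  i = 5 (α = 7): (7−9)(7−11)(7−12)(7−6) = (−2)·(−4)·(−5)·1 = −40 ≡ 12, so v_5 = 12^{−1} = 12 (mod 13).
  v = [4, 12, 12, 12, 12].
Step 2: syndromes of r = [1, 6, 8, 9, 11] (all sums mod 13).
  S_0 = Σ v_i r_i = 4·1 + 12·6 + 12·8 + 12·9 + 12·11 = 412 ≡ 9.
  S_1 = Σ v_i α_i r_i = 4·9·1 + 12·11·6 + 12·12·8 + 12·6·9 + 12·7·11 = 3552 ≡ 3.
  α_i^2 mod 13 = [3, 4, 1, 10, 10].
  S_2 = Σ v_i α_i^2 r_i = 4·3·1 + 12·4·6 + 12·1·8 + 12·10·9 + 12·10·11 = 2796 ≡ 1.
  S = (9, 3, 1) ≠ 0, so r is not a codeword (an error is present).
Step 3: locate the error. For a single error e at position i, S_ℓ = v_i·e·α_i^ℓ, so α_err = S_1/S_0.
  S_0^{−1} = 9^{−1} = 3 (mod 13), so α_err = 3·3 = 9 ≡ 9 = α_1. Error position i = 1.
  Consistency check: S_2/S_1 = 1·9 = 9 ≡ 9 = α_err ✓ (single-error assumption holds).
Step 4: error magnitude e = S_0/v_1 = S_0·∏_{j≠1}(α_1 − α_j) = 9·10 = 90 ≡ 12 (mod 13).
Step 5: correct position 1: c_1 = r_1 − e = 1 − 12 ≡ 2 (mod 13). Hence c = [2, 6, 8, 9, 11].
  Check: interpolating c through the α_i gives m(x) = 10 + 2·x (degree < 2) with m(α_i) = c_i for every i, so c is indeed a codeword.


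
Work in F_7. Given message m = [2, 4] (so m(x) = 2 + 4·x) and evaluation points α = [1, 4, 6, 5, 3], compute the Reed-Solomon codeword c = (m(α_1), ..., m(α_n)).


c = [6, 4, 5, 1, 0]

Message polynomial: m(x) = 2 + 4·x (mod 7).
For each evaluation point α_i, compute m(α_i) mod 7:
  α_1 = 1: Horner steps 4 → 6, so m(1) = 6.
  α_2 = 4: Horner steps 4 → 4, so m(4) = 4.
  α_3 = 6: Horner steps 4 → 5, so m(6) = 5.
  α_4 = 5: Horner steps 4 → 1, so m(5) = 1.
  α_5 = 3: Horner steps 4 → 0, so m(3) = 0.
Codeword c = [6, 4, 5, 1, 0] ∈ F_7^5.
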